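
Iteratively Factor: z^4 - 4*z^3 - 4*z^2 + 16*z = (z - 2)*(z^3 - 2*z^2 - 8*z) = (z - 4)*(z - 2)*(z^2 + 2*z) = z*(z - 4)*(z - 2)*(z + 2)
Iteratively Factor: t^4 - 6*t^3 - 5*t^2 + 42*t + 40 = (t - 4)*(t^3 - 2*t^2 - 13*t - 10) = (t - 4)*(t + 2)*(t^2 - 4*t - 5) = (t - 5)*(t - 4)*(t + 2)*(t + 1)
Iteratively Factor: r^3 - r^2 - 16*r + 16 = (r - 4)*(r^2 + 3*r - 4) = (r - 4)*(r - 1)*(r + 4)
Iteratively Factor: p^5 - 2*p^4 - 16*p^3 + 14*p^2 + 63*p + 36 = (p - 4)*(p^4 + 2*p^3 - 8*p^2 - 18*p - 9) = (p - 4)*(p + 1)*(p^3 + p^2 - 9*p - 9) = (p - 4)*(p - 3)*(p + 1)*(p^2 + 4*p + 3) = (p - 4)*(p - 3)*(p + 1)*(p + 3)*(p + 1)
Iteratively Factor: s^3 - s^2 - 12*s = (s + 3)*(s^2 - 4*s) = (s - 4)*(s + 3)*(s)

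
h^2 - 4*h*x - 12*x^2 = (h - 6*x)*(h + 2*x)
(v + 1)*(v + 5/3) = v^2 + 8*v/3 + 5/3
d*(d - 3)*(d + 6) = d^3 + 3*d^2 - 18*d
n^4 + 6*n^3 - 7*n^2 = n^2*(n - 1)*(n + 7)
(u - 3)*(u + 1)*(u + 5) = u^3 + 3*u^2 - 13*u - 15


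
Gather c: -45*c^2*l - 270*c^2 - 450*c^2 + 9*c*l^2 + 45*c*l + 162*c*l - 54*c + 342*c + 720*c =c^2*(-45*l - 720) + c*(9*l^2 + 207*l + 1008)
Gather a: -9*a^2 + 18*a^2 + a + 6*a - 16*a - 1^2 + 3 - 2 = 9*a^2 - 9*a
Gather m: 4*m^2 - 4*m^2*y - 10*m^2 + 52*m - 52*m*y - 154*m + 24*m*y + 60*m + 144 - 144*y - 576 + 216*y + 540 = m^2*(-4*y - 6) + m*(-28*y - 42) + 72*y + 108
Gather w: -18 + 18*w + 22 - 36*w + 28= 32 - 18*w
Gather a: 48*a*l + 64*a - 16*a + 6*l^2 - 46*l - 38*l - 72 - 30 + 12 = a*(48*l + 48) + 6*l^2 - 84*l - 90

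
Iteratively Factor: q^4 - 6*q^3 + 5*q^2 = (q - 1)*(q^3 - 5*q^2) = q*(q - 1)*(q^2 - 5*q) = q^2*(q - 1)*(q - 5)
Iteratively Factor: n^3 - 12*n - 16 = (n + 2)*(n^2 - 2*n - 8) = (n + 2)^2*(n - 4)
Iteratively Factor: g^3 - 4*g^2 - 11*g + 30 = (g - 5)*(g^2 + g - 6) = (g - 5)*(g - 2)*(g + 3)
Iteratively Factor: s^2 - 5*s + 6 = (s - 2)*(s - 3)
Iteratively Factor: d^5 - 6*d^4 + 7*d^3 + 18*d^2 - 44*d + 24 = (d - 3)*(d^4 - 3*d^3 - 2*d^2 + 12*d - 8) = (d - 3)*(d + 2)*(d^3 - 5*d^2 + 8*d - 4) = (d - 3)*(d - 2)*(d + 2)*(d^2 - 3*d + 2) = (d - 3)*(d - 2)*(d - 1)*(d + 2)*(d - 2)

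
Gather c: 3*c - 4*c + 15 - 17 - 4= -c - 6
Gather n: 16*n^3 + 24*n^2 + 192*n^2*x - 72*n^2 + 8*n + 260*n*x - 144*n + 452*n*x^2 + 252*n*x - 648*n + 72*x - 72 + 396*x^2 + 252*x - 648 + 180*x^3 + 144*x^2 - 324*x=16*n^3 + n^2*(192*x - 48) + n*(452*x^2 + 512*x - 784) + 180*x^3 + 540*x^2 - 720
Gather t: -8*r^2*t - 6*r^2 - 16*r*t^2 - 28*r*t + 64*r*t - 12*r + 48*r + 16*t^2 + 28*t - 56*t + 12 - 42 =-6*r^2 + 36*r + t^2*(16 - 16*r) + t*(-8*r^2 + 36*r - 28) - 30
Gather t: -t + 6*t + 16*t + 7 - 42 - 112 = 21*t - 147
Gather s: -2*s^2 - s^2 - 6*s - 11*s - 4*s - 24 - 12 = -3*s^2 - 21*s - 36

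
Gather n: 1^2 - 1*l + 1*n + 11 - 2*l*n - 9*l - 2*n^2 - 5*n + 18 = -10*l - 2*n^2 + n*(-2*l - 4) + 30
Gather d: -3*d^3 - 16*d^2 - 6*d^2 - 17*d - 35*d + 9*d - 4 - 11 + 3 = -3*d^3 - 22*d^2 - 43*d - 12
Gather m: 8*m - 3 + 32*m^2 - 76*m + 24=32*m^2 - 68*m + 21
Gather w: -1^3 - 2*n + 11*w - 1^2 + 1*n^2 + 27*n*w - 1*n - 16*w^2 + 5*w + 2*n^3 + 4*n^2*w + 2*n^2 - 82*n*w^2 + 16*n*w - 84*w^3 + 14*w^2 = 2*n^3 + 3*n^2 - 3*n - 84*w^3 + w^2*(-82*n - 2) + w*(4*n^2 + 43*n + 16) - 2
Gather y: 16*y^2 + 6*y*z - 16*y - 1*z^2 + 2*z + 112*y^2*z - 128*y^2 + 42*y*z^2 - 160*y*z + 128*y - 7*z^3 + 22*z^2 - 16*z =y^2*(112*z - 112) + y*(42*z^2 - 154*z + 112) - 7*z^3 + 21*z^2 - 14*z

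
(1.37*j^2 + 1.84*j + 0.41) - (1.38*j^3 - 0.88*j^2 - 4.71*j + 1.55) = -1.38*j^3 + 2.25*j^2 + 6.55*j - 1.14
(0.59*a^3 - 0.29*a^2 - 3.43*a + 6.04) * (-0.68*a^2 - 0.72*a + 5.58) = -0.4012*a^5 - 0.2276*a^4 + 5.8334*a^3 - 3.2558*a^2 - 23.4882*a + 33.7032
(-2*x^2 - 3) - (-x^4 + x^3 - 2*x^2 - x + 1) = x^4 - x^3 + x - 4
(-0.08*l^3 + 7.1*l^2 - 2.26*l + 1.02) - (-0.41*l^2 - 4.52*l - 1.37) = -0.08*l^3 + 7.51*l^2 + 2.26*l + 2.39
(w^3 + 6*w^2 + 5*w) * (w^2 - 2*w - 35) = w^5 + 4*w^4 - 42*w^3 - 220*w^2 - 175*w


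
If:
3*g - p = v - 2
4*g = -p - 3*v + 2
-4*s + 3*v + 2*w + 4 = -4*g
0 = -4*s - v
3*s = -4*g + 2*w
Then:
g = 32/27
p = 262/27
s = 28/27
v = -112/27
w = 106/27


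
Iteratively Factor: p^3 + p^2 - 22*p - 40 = (p + 4)*(p^2 - 3*p - 10) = (p - 5)*(p + 4)*(p + 2)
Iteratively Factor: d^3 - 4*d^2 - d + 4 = (d + 1)*(d^2 - 5*d + 4) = (d - 1)*(d + 1)*(d - 4)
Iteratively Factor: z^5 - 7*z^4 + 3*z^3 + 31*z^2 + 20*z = (z + 1)*(z^4 - 8*z^3 + 11*z^2 + 20*z) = (z + 1)^2*(z^3 - 9*z^2 + 20*z) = z*(z + 1)^2*(z^2 - 9*z + 20) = z*(z - 5)*(z + 1)^2*(z - 4)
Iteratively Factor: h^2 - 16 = (h + 4)*(h - 4)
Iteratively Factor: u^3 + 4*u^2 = (u + 4)*(u^2) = u*(u + 4)*(u)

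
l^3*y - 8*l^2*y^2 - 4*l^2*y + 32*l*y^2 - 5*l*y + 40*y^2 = (l - 5)*(l - 8*y)*(l*y + y)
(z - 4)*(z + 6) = z^2 + 2*z - 24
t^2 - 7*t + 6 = (t - 6)*(t - 1)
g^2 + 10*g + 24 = (g + 4)*(g + 6)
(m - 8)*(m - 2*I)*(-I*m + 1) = -I*m^3 - m^2 + 8*I*m^2 + 8*m - 2*I*m + 16*I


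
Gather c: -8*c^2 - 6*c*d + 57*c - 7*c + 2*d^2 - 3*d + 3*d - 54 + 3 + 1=-8*c^2 + c*(50 - 6*d) + 2*d^2 - 50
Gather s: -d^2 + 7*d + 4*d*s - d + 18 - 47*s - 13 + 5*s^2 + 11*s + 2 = -d^2 + 6*d + 5*s^2 + s*(4*d - 36) + 7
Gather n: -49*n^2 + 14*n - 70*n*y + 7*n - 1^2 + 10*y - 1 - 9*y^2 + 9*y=-49*n^2 + n*(21 - 70*y) - 9*y^2 + 19*y - 2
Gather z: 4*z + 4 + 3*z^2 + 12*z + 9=3*z^2 + 16*z + 13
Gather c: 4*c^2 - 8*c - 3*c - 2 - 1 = 4*c^2 - 11*c - 3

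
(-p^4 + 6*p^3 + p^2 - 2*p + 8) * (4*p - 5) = -4*p^5 + 29*p^4 - 26*p^3 - 13*p^2 + 42*p - 40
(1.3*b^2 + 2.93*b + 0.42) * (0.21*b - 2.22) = 0.273*b^3 - 2.2707*b^2 - 6.4164*b - 0.9324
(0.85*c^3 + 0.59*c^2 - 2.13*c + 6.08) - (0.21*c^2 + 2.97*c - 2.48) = 0.85*c^3 + 0.38*c^2 - 5.1*c + 8.56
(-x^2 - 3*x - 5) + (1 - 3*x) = -x^2 - 6*x - 4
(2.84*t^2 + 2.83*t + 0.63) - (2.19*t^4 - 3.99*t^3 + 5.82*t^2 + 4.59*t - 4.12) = -2.19*t^4 + 3.99*t^3 - 2.98*t^2 - 1.76*t + 4.75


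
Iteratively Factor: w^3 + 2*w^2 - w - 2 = (w + 2)*(w^2 - 1) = (w + 1)*(w + 2)*(w - 1)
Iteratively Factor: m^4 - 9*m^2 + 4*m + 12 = (m + 1)*(m^3 - m^2 - 8*m + 12) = (m - 2)*(m + 1)*(m^2 + m - 6) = (m - 2)^2*(m + 1)*(m + 3)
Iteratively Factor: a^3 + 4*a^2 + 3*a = (a + 3)*(a^2 + a) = a*(a + 3)*(a + 1)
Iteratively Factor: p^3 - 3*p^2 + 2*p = (p)*(p^2 - 3*p + 2) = p*(p - 1)*(p - 2)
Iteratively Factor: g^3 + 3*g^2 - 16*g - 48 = (g + 3)*(g^2 - 16) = (g - 4)*(g + 3)*(g + 4)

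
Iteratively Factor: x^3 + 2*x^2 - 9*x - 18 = (x - 3)*(x^2 + 5*x + 6) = (x - 3)*(x + 3)*(x + 2)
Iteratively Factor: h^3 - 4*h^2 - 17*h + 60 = (h + 4)*(h^2 - 8*h + 15) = (h - 3)*(h + 4)*(h - 5)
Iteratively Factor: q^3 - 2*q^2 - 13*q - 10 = (q + 1)*(q^2 - 3*q - 10) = (q + 1)*(q + 2)*(q - 5)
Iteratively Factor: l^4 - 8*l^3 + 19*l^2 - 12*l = (l)*(l^3 - 8*l^2 + 19*l - 12) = l*(l - 4)*(l^2 - 4*l + 3) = l*(l - 4)*(l - 3)*(l - 1)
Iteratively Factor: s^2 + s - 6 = (s - 2)*(s + 3)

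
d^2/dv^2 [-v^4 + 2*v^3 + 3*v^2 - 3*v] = -12*v^2 + 12*v + 6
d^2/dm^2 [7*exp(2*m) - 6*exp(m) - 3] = (28*exp(m) - 6)*exp(m)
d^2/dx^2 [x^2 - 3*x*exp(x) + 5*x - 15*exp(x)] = -3*x*exp(x) - 21*exp(x) + 2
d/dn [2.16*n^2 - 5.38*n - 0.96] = 4.32*n - 5.38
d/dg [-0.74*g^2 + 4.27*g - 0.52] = 4.27 - 1.48*g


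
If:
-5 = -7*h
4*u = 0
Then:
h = 5/7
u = 0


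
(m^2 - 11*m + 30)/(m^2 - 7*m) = (m^2 - 11*m + 30)/(m*(m - 7))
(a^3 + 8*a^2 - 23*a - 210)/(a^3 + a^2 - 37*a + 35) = (a + 6)/(a - 1)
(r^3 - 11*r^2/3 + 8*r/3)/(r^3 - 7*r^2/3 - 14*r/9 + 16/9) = 3*r*(r - 1)/(3*r^2 + r - 2)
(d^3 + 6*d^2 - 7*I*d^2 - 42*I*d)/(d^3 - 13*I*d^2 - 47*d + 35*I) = d*(d + 6)/(d^2 - 6*I*d - 5)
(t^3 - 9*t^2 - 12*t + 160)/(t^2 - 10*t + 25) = (t^2 - 4*t - 32)/(t - 5)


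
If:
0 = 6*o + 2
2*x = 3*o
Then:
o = -1/3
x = -1/2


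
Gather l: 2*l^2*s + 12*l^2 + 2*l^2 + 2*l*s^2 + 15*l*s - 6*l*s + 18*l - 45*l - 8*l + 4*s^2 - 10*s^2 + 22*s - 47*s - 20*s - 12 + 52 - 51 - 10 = l^2*(2*s + 14) + l*(2*s^2 + 9*s - 35) - 6*s^2 - 45*s - 21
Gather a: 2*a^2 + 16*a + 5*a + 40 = 2*a^2 + 21*a + 40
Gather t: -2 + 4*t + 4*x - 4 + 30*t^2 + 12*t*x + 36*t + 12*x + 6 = 30*t^2 + t*(12*x + 40) + 16*x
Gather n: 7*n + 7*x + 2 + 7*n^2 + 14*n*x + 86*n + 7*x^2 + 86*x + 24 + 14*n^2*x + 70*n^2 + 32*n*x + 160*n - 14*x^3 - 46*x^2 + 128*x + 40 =n^2*(14*x + 77) + n*(46*x + 253) - 14*x^3 - 39*x^2 + 221*x + 66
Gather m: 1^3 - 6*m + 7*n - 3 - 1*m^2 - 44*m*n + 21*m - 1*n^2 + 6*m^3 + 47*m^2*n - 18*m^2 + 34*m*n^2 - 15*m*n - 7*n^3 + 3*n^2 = 6*m^3 + m^2*(47*n - 19) + m*(34*n^2 - 59*n + 15) - 7*n^3 + 2*n^2 + 7*n - 2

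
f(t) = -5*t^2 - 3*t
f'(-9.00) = 87.00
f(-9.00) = -378.00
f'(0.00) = -3.00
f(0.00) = 0.00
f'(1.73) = -20.30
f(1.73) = -20.15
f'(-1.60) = 13.00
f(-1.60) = -8.00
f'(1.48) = -17.80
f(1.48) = -15.39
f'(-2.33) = 20.30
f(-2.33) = -20.15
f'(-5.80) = 55.00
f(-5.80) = -150.80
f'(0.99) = -12.90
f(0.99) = -7.87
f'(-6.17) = 58.70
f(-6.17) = -171.83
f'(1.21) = -15.10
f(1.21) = -10.95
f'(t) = -10*t - 3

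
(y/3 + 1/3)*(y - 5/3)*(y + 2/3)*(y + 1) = y^4/3 + y^3/3 - 19*y^2/27 - 29*y/27 - 10/27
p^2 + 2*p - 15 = (p - 3)*(p + 5)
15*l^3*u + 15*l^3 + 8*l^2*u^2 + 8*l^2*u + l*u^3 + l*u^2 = (3*l + u)*(5*l + u)*(l*u + l)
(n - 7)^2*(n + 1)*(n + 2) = n^4 - 11*n^3 + 9*n^2 + 119*n + 98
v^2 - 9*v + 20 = (v - 5)*(v - 4)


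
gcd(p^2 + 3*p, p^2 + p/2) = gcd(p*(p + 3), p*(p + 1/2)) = p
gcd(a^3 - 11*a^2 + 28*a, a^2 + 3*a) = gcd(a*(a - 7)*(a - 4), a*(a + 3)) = a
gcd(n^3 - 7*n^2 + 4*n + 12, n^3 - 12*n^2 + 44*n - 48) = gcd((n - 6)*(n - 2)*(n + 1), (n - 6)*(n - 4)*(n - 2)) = n^2 - 8*n + 12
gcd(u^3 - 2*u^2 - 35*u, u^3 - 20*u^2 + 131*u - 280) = u - 7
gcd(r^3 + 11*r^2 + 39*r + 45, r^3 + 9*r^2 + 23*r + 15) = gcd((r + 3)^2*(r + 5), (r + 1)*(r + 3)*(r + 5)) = r^2 + 8*r + 15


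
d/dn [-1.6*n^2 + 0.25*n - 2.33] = 0.25 - 3.2*n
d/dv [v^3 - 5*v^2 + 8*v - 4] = 3*v^2 - 10*v + 8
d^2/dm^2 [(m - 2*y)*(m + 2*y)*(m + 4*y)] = 6*m + 8*y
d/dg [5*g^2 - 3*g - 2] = 10*g - 3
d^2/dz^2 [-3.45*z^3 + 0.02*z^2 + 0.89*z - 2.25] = 0.04 - 20.7*z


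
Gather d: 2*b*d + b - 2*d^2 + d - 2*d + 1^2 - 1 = b - 2*d^2 + d*(2*b - 1)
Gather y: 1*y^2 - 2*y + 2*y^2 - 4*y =3*y^2 - 6*y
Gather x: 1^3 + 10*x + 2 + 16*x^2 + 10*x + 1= 16*x^2 + 20*x + 4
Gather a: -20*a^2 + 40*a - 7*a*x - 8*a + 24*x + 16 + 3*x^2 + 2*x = -20*a^2 + a*(32 - 7*x) + 3*x^2 + 26*x + 16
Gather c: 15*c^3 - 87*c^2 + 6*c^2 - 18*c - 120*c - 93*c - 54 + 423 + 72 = 15*c^3 - 81*c^2 - 231*c + 441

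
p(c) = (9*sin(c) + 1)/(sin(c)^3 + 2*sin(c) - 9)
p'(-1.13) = -0.23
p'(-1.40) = -0.08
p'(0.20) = -1.10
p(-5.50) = -1.02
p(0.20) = -0.32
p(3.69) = 0.36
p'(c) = (-3*sin(c)^2*cos(c) - 2*cos(c))*(9*sin(c) + 1)/(sin(c)^3 + 2*sin(c) - 9)^2 + 9*cos(c)/(sin(c)^3 + 2*sin(c) - 9)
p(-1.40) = 0.66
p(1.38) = -1.62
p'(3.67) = 0.68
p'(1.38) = -0.53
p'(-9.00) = 0.77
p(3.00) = -0.26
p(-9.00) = 0.27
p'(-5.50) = -1.23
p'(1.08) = -1.07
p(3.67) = 0.35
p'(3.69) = 0.67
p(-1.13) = 0.62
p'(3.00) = 1.08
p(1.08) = -1.36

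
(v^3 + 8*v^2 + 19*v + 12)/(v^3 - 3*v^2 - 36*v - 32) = (v + 3)/(v - 8)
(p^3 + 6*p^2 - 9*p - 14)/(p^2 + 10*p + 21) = (p^2 - p - 2)/(p + 3)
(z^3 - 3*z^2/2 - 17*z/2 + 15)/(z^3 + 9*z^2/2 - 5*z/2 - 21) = (2*z - 5)/(2*z + 7)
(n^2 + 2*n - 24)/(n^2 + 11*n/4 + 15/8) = 8*(n^2 + 2*n - 24)/(8*n^2 + 22*n + 15)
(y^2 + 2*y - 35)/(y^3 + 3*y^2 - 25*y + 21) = (y - 5)/(y^2 - 4*y + 3)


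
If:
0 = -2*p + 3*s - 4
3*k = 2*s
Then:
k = 2*s/3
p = 3*s/2 - 2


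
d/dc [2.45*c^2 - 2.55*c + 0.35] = 4.9*c - 2.55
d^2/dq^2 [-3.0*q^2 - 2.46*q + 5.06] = -6.00000000000000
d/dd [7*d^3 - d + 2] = 21*d^2 - 1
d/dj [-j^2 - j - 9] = -2*j - 1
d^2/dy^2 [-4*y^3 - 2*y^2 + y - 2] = -24*y - 4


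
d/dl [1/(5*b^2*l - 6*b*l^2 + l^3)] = (-5*b^2 + 12*b*l - 3*l^2)/(l^2*(5*b^2 - 6*b*l + l^2)^2)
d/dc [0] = 0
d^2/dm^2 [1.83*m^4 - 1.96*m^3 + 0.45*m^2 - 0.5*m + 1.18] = 21.96*m^2 - 11.76*m + 0.9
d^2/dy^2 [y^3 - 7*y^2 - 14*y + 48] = 6*y - 14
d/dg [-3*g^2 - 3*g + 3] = -6*g - 3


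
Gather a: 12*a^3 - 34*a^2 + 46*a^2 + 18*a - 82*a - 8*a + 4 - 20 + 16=12*a^3 + 12*a^2 - 72*a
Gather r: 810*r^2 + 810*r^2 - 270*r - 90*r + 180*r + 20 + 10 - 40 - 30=1620*r^2 - 180*r - 40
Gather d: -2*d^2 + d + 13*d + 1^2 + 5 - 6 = -2*d^2 + 14*d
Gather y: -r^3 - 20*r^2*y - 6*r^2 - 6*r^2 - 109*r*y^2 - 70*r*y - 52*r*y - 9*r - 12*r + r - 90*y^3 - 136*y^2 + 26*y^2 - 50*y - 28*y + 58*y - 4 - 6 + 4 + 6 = -r^3 - 12*r^2 - 20*r - 90*y^3 + y^2*(-109*r - 110) + y*(-20*r^2 - 122*r - 20)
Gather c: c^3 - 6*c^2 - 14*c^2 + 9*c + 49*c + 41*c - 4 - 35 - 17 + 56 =c^3 - 20*c^2 + 99*c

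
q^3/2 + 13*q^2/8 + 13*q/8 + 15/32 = (q/2 + 1/4)*(q + 5/4)*(q + 3/2)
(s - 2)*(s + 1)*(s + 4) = s^3 + 3*s^2 - 6*s - 8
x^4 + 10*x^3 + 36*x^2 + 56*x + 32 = (x + 2)^3*(x + 4)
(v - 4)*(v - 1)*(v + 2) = v^3 - 3*v^2 - 6*v + 8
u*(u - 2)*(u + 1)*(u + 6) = u^4 + 5*u^3 - 8*u^2 - 12*u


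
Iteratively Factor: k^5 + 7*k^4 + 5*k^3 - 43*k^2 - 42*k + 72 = (k + 3)*(k^4 + 4*k^3 - 7*k^2 - 22*k + 24) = (k + 3)*(k + 4)*(k^3 - 7*k + 6) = (k + 3)^2*(k + 4)*(k^2 - 3*k + 2) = (k - 1)*(k + 3)^2*(k + 4)*(k - 2)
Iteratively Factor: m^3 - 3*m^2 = (m)*(m^2 - 3*m) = m*(m - 3)*(m)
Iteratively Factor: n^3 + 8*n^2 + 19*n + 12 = (n + 4)*(n^2 + 4*n + 3) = (n + 1)*(n + 4)*(n + 3)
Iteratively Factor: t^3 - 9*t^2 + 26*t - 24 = (t - 2)*(t^2 - 7*t + 12) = (t - 3)*(t - 2)*(t - 4)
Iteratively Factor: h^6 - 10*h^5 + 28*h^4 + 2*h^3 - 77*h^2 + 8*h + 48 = (h + 1)*(h^5 - 11*h^4 + 39*h^3 - 37*h^2 - 40*h + 48) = (h - 3)*(h + 1)*(h^4 - 8*h^3 + 15*h^2 + 8*h - 16) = (h - 3)*(h - 1)*(h + 1)*(h^3 - 7*h^2 + 8*h + 16) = (h - 3)*(h - 1)*(h + 1)^2*(h^2 - 8*h + 16) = (h - 4)*(h - 3)*(h - 1)*(h + 1)^2*(h - 4)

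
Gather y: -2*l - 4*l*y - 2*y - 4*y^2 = -2*l - 4*y^2 + y*(-4*l - 2)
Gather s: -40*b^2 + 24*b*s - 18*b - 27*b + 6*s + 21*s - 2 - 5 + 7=-40*b^2 - 45*b + s*(24*b + 27)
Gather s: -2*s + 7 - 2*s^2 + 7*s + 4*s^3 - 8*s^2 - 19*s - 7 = 4*s^3 - 10*s^2 - 14*s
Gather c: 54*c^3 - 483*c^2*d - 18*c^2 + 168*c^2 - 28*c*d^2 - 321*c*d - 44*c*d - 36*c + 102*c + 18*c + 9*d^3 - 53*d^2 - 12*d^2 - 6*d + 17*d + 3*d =54*c^3 + c^2*(150 - 483*d) + c*(-28*d^2 - 365*d + 84) + 9*d^3 - 65*d^2 + 14*d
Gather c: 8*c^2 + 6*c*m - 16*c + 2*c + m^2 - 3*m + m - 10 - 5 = 8*c^2 + c*(6*m - 14) + m^2 - 2*m - 15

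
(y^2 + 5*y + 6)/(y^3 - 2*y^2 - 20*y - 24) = (y + 3)/(y^2 - 4*y - 12)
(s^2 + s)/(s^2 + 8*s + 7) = s/(s + 7)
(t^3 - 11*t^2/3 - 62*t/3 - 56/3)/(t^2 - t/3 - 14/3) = (3*t^2 - 17*t - 28)/(3*t - 7)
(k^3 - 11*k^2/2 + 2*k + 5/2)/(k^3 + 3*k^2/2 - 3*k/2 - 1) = (k - 5)/(k + 2)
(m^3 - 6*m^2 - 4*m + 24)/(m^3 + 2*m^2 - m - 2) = (m^2 - 8*m + 12)/(m^2 - 1)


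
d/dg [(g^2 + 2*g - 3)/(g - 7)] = (g^2 - 14*g - 11)/(g^2 - 14*g + 49)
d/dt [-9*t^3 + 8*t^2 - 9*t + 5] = -27*t^2 + 16*t - 9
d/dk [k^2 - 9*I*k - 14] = 2*k - 9*I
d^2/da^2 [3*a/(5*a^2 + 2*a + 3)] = 6*(4*a*(5*a + 1)^2 - (15*a + 2)*(5*a^2 + 2*a + 3))/(5*a^2 + 2*a + 3)^3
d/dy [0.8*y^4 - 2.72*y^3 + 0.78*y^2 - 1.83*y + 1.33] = 3.2*y^3 - 8.16*y^2 + 1.56*y - 1.83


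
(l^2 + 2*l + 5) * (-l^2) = -l^4 - 2*l^3 - 5*l^2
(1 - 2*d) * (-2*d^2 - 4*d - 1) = 4*d^3 + 6*d^2 - 2*d - 1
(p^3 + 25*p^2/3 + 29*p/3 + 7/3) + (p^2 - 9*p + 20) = p^3 + 28*p^2/3 + 2*p/3 + 67/3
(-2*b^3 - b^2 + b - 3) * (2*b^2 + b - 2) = -4*b^5 - 4*b^4 + 5*b^3 - 3*b^2 - 5*b + 6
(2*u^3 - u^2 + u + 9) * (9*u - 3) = 18*u^4 - 15*u^3 + 12*u^2 + 78*u - 27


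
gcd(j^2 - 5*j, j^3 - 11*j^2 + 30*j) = j^2 - 5*j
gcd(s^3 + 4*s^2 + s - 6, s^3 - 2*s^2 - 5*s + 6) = s^2 + s - 2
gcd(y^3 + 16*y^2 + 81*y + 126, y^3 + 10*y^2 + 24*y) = y + 6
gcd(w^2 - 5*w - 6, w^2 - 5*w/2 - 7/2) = w + 1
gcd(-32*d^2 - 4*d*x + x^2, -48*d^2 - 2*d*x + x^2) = -8*d + x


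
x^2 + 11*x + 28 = (x + 4)*(x + 7)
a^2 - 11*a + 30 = (a - 6)*(a - 5)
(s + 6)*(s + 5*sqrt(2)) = s^2 + 6*s + 5*sqrt(2)*s + 30*sqrt(2)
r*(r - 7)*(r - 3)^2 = r^4 - 13*r^3 + 51*r^2 - 63*r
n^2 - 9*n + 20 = (n - 5)*(n - 4)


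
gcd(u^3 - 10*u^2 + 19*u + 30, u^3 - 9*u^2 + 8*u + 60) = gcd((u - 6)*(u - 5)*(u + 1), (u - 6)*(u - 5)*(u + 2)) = u^2 - 11*u + 30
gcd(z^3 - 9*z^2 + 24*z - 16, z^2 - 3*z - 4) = z - 4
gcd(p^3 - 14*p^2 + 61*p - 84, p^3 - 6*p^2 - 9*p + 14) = p - 7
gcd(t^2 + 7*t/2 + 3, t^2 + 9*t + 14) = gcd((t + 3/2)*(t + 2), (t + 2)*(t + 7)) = t + 2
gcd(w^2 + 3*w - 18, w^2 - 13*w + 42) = 1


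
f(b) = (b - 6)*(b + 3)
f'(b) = 2*b - 3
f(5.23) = -6.34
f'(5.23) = 7.46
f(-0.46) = -16.41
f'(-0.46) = -3.92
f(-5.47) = 28.33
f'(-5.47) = -13.94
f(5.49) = -4.33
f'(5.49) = 7.98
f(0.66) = -19.54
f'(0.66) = -1.68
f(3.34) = -16.86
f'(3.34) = 3.68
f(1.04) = -20.04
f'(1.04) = -0.92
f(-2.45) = -4.65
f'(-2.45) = -7.90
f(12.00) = 90.00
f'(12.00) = 21.00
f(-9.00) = 90.00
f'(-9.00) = -21.00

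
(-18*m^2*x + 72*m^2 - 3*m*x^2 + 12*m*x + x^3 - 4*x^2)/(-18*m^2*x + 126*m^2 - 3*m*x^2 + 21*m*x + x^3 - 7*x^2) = (x - 4)/(x - 7)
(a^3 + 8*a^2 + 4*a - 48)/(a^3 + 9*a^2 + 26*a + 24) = (a^2 + 4*a - 12)/(a^2 + 5*a + 6)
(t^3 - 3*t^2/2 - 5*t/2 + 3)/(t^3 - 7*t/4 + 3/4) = 2*(t - 2)/(2*t - 1)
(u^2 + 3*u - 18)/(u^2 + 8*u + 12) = (u - 3)/(u + 2)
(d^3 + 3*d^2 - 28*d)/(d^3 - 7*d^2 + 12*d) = (d + 7)/(d - 3)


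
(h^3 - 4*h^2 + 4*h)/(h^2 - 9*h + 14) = h*(h - 2)/(h - 7)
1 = 1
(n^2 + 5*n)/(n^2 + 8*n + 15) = n/(n + 3)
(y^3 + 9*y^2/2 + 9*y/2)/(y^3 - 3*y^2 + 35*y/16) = 8*(2*y^2 + 9*y + 9)/(16*y^2 - 48*y + 35)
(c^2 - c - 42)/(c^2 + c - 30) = (c - 7)/(c - 5)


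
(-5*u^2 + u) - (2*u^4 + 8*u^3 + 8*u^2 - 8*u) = -2*u^4 - 8*u^3 - 13*u^2 + 9*u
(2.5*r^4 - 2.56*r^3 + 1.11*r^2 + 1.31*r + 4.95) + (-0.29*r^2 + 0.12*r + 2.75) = 2.5*r^4 - 2.56*r^3 + 0.82*r^2 + 1.43*r + 7.7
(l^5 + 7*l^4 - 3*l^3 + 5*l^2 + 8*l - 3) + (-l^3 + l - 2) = l^5 + 7*l^4 - 4*l^3 + 5*l^2 + 9*l - 5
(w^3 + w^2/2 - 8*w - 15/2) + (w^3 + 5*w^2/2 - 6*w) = 2*w^3 + 3*w^2 - 14*w - 15/2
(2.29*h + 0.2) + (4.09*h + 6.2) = 6.38*h + 6.4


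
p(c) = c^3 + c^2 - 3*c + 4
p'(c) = 3*c^2 + 2*c - 3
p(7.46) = 452.43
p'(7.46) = 178.87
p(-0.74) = 6.36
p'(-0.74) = -2.84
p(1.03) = 3.06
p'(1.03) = 2.24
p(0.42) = 2.99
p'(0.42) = -1.63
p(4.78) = 121.72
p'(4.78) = 75.11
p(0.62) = 2.76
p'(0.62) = -0.61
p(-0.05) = 4.15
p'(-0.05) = -3.09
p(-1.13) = 7.22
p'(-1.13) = -1.43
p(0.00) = 4.00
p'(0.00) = -3.00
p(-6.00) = -158.00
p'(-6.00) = 93.00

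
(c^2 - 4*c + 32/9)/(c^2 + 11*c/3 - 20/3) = (c - 8/3)/(c + 5)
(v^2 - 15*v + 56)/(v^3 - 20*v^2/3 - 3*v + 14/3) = 3*(v - 8)/(3*v^2 + v - 2)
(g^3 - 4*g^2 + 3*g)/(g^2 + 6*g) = (g^2 - 4*g + 3)/(g + 6)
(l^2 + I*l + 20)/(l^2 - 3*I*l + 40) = (l - 4*I)/(l - 8*I)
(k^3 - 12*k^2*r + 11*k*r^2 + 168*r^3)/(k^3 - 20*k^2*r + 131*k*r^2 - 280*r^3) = (-k - 3*r)/(-k + 5*r)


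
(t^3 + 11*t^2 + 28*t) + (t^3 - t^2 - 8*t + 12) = 2*t^3 + 10*t^2 + 20*t + 12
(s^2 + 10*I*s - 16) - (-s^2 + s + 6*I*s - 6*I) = 2*s^2 - s + 4*I*s - 16 + 6*I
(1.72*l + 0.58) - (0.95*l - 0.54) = 0.77*l + 1.12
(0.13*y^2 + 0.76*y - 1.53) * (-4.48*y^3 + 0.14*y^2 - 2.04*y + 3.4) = -0.5824*y^5 - 3.3866*y^4 + 6.6956*y^3 - 1.3226*y^2 + 5.7052*y - 5.202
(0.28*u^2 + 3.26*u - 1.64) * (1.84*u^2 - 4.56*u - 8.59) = 0.5152*u^4 + 4.7216*u^3 - 20.2884*u^2 - 20.525*u + 14.0876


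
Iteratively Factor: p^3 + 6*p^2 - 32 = (p + 4)*(p^2 + 2*p - 8) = (p + 4)^2*(p - 2)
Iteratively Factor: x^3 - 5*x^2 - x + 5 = (x - 1)*(x^2 - 4*x - 5) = (x - 5)*(x - 1)*(x + 1)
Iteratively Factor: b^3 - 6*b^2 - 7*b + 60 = (b - 4)*(b^2 - 2*b - 15) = (b - 5)*(b - 4)*(b + 3)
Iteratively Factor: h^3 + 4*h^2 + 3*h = (h + 1)*(h^2 + 3*h) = h*(h + 1)*(h + 3)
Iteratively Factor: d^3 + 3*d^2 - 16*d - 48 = (d - 4)*(d^2 + 7*d + 12) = (d - 4)*(d + 4)*(d + 3)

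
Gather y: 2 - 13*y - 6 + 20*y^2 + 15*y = 20*y^2 + 2*y - 4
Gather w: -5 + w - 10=w - 15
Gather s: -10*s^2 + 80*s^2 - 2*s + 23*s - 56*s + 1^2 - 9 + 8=70*s^2 - 35*s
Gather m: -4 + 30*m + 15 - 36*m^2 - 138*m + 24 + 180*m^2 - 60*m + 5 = 144*m^2 - 168*m + 40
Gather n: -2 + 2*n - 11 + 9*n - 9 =11*n - 22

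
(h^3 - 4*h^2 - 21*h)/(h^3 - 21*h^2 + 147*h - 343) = h*(h + 3)/(h^2 - 14*h + 49)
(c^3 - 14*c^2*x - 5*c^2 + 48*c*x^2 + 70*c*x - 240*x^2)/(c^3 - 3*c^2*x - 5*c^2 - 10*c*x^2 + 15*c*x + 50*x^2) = (-c^2 + 14*c*x - 48*x^2)/(-c^2 + 3*c*x + 10*x^2)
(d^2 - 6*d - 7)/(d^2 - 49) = (d + 1)/(d + 7)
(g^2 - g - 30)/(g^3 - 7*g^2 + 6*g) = (g + 5)/(g*(g - 1))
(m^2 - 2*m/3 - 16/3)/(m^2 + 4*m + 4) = (m - 8/3)/(m + 2)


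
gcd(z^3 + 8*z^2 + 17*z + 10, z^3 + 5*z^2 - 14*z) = 1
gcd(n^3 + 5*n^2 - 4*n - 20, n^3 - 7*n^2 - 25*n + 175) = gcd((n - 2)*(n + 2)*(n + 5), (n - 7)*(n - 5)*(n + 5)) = n + 5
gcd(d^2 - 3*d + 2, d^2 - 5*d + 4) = d - 1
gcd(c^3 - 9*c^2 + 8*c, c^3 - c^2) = c^2 - c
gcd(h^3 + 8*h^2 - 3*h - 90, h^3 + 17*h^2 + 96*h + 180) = h^2 + 11*h + 30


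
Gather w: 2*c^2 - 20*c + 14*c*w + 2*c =2*c^2 + 14*c*w - 18*c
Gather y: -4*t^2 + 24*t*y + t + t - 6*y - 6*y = -4*t^2 + 2*t + y*(24*t - 12)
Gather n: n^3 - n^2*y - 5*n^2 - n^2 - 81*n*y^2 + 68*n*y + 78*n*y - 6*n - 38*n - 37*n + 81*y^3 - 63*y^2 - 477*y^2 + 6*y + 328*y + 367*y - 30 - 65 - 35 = n^3 + n^2*(-y - 6) + n*(-81*y^2 + 146*y - 81) + 81*y^3 - 540*y^2 + 701*y - 130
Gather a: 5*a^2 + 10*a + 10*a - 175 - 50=5*a^2 + 20*a - 225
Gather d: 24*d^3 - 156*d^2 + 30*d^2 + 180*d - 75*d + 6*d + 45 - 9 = 24*d^3 - 126*d^2 + 111*d + 36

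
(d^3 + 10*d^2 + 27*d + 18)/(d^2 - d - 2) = (d^2 + 9*d + 18)/(d - 2)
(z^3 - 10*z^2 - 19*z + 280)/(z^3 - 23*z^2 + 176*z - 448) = (z + 5)/(z - 8)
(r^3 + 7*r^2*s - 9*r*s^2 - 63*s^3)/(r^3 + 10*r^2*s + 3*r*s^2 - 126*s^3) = (r + 3*s)/(r + 6*s)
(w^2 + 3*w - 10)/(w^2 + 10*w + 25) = (w - 2)/(w + 5)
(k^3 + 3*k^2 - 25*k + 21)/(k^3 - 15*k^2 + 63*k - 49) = (k^2 + 4*k - 21)/(k^2 - 14*k + 49)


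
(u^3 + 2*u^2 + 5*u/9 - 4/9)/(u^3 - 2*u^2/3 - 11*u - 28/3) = (9*u^2 + 9*u - 4)/(3*(3*u^2 - 5*u - 28))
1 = 1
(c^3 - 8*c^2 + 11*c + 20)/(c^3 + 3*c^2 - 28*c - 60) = (c^2 - 3*c - 4)/(c^2 + 8*c + 12)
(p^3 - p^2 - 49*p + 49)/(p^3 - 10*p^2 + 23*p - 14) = (p + 7)/(p - 2)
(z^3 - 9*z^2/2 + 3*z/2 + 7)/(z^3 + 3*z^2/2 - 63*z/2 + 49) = (z + 1)/(z + 7)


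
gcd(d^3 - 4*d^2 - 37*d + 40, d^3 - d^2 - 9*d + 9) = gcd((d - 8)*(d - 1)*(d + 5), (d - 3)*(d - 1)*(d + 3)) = d - 1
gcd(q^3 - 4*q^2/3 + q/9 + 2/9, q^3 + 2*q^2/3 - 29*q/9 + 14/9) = q^2 - 5*q/3 + 2/3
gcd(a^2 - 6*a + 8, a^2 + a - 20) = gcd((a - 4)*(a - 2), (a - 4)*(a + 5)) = a - 4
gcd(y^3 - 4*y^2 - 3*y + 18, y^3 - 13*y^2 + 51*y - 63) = y^2 - 6*y + 9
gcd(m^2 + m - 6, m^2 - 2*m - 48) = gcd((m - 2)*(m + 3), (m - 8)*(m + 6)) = 1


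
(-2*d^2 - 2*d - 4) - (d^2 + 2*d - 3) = -3*d^2 - 4*d - 1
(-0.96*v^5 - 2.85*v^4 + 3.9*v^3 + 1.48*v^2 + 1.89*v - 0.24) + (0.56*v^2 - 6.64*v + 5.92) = -0.96*v^5 - 2.85*v^4 + 3.9*v^3 + 2.04*v^2 - 4.75*v + 5.68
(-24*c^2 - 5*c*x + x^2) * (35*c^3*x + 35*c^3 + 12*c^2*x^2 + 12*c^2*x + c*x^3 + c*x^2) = -840*c^5*x - 840*c^5 - 463*c^4*x^2 - 463*c^4*x - 49*c^3*x^3 - 49*c^3*x^2 + 7*c^2*x^4 + 7*c^2*x^3 + c*x^5 + c*x^4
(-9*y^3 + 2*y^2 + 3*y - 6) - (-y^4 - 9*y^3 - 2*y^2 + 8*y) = y^4 + 4*y^2 - 5*y - 6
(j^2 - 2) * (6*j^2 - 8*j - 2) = 6*j^4 - 8*j^3 - 14*j^2 + 16*j + 4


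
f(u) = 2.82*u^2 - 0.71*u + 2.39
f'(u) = 5.64*u - 0.71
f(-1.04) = 6.18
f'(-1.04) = -6.58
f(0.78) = 3.55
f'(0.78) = 3.69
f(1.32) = 6.37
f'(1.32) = 6.73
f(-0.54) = 3.60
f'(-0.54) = -3.76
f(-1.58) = 10.55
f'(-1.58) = -9.62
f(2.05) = 12.79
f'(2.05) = 10.85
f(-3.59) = 41.28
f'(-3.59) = -20.96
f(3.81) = 40.62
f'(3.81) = 20.78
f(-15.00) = 647.54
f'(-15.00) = -85.31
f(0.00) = 2.39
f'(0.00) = -0.71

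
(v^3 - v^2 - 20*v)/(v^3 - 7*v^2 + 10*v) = (v + 4)/(v - 2)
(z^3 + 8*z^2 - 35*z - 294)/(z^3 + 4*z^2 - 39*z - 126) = (z + 7)/(z + 3)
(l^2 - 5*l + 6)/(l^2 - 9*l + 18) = (l - 2)/(l - 6)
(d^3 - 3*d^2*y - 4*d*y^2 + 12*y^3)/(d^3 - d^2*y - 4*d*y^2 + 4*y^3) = (-d + 3*y)/(-d + y)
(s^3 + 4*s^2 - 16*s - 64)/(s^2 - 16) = s + 4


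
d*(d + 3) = d^2 + 3*d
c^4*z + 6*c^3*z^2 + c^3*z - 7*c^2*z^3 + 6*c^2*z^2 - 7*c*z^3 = c*(c - z)*(c + 7*z)*(c*z + z)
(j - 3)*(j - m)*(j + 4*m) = j^3 + 3*j^2*m - 3*j^2 - 4*j*m^2 - 9*j*m + 12*m^2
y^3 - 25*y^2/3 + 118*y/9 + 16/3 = (y - 6)*(y - 8/3)*(y + 1/3)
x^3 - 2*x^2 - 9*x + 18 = (x - 3)*(x - 2)*(x + 3)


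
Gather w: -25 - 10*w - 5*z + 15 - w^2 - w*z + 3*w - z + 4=-w^2 + w*(-z - 7) - 6*z - 6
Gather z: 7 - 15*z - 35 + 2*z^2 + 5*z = 2*z^2 - 10*z - 28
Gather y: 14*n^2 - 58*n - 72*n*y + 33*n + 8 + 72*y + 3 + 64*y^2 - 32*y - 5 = 14*n^2 - 25*n + 64*y^2 + y*(40 - 72*n) + 6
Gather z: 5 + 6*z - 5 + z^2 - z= z^2 + 5*z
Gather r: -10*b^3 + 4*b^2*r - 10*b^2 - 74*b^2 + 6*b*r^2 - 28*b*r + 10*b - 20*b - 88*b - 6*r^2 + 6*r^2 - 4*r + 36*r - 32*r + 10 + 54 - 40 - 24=-10*b^3 - 84*b^2 + 6*b*r^2 - 98*b + r*(4*b^2 - 28*b)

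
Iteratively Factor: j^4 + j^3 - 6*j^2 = (j)*(j^3 + j^2 - 6*j) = j^2*(j^2 + j - 6) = j^2*(j + 3)*(j - 2)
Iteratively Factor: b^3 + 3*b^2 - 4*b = (b + 4)*(b^2 - b) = (b - 1)*(b + 4)*(b)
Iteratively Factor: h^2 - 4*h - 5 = (h + 1)*(h - 5)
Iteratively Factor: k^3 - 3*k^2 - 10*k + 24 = (k - 2)*(k^2 - k - 12) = (k - 4)*(k - 2)*(k + 3)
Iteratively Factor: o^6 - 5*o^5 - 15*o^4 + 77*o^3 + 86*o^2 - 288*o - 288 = (o - 3)*(o^5 - 2*o^4 - 21*o^3 + 14*o^2 + 128*o + 96) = (o - 3)*(o + 3)*(o^4 - 5*o^3 - 6*o^2 + 32*o + 32) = (o - 4)*(o - 3)*(o + 3)*(o^3 - o^2 - 10*o - 8) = (o - 4)^2*(o - 3)*(o + 3)*(o^2 + 3*o + 2) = (o - 4)^2*(o - 3)*(o + 2)*(o + 3)*(o + 1)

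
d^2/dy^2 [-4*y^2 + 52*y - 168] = -8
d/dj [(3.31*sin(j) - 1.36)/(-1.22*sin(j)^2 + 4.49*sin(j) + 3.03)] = (4.0382*sin(j)^2 - 3.3184*sin(j) + 16.1357)*cos(j)/(1.4884*sin(j)^4 - 10.9556*sin(j)^3 + 12.7669*sin(j)^2 + 27.2094*sin(j) + 9.1809)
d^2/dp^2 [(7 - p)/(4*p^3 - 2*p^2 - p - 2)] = 2*(-48*p^5 + 696*p^4 - 456*p^3 - 48*p^2 + 222*p - 19)/(64*p^9 - 96*p^8 - 56*p^6 + 96*p^5 + 18*p^4 + 23*p^3 - 30*p^2 - 12*p - 8)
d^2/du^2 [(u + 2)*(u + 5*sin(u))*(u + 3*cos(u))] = -5*u^2*sin(u) - 3*u^2*cos(u) - 22*u*sin(u) - 30*u*sin(2*u) + 14*u*cos(u) + 6*u - 2*sin(u) - 60*sin(2*u) + 26*cos(u) + 30*cos(2*u) + 4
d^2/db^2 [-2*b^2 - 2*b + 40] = -4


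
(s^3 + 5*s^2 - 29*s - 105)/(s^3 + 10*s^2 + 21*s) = (s - 5)/s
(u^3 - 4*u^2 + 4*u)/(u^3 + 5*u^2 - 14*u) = (u - 2)/(u + 7)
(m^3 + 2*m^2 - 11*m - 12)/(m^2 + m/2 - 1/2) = 2*(m^2 + m - 12)/(2*m - 1)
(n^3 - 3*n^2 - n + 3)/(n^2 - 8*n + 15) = (n^2 - 1)/(n - 5)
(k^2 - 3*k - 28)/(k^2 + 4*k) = (k - 7)/k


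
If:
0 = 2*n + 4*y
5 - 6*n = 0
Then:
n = 5/6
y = -5/12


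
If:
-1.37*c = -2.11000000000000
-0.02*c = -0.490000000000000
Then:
No Solution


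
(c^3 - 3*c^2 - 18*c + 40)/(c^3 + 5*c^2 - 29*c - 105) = (c^2 + 2*c - 8)/(c^2 + 10*c + 21)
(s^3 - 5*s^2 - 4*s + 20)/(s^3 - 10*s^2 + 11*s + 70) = (s - 2)/(s - 7)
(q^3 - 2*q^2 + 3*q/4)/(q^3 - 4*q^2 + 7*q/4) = (2*q - 3)/(2*q - 7)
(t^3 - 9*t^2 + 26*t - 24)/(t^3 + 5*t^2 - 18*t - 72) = (t^2 - 5*t + 6)/(t^2 + 9*t + 18)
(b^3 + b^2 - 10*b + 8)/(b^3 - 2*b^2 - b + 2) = (b + 4)/(b + 1)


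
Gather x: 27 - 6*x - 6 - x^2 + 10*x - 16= -x^2 + 4*x + 5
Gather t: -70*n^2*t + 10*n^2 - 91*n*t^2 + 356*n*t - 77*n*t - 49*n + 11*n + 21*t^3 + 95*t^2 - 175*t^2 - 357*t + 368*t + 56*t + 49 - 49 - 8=10*n^2 - 38*n + 21*t^3 + t^2*(-91*n - 80) + t*(-70*n^2 + 279*n + 67) - 8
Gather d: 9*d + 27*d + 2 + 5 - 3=36*d + 4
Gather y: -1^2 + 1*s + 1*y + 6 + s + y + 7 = 2*s + 2*y + 12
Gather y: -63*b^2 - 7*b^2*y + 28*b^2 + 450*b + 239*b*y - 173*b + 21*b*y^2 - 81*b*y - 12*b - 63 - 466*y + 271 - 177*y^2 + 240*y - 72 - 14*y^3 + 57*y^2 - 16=-35*b^2 + 265*b - 14*y^3 + y^2*(21*b - 120) + y*(-7*b^2 + 158*b - 226) + 120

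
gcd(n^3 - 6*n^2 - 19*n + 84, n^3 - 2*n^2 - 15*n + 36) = n^2 + n - 12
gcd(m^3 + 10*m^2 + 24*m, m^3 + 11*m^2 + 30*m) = m^2 + 6*m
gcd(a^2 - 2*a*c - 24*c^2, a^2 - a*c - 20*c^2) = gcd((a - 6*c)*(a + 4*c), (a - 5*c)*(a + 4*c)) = a + 4*c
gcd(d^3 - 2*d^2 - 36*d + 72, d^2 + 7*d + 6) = d + 6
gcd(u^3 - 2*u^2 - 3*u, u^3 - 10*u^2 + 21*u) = u^2 - 3*u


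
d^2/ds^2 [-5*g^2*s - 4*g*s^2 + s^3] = -8*g + 6*s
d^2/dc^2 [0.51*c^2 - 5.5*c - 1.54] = 1.02000000000000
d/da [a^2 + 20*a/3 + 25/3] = 2*a + 20/3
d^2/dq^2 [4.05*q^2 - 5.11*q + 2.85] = 8.10000000000000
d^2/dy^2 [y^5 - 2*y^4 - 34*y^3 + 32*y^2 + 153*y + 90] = 20*y^3 - 24*y^2 - 204*y + 64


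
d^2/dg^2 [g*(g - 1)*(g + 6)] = 6*g + 10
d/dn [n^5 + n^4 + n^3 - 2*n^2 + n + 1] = 5*n^4 + 4*n^3 + 3*n^2 - 4*n + 1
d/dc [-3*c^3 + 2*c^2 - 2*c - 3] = -9*c^2 + 4*c - 2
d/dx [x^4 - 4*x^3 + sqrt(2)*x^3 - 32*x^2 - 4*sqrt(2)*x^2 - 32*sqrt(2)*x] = 4*x^3 - 12*x^2 + 3*sqrt(2)*x^2 - 64*x - 8*sqrt(2)*x - 32*sqrt(2)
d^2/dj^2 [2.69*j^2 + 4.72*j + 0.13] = 5.38000000000000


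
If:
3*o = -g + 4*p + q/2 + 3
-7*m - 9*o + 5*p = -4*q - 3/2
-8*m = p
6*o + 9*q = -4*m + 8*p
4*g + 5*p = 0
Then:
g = 90/83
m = 9/83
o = -489/830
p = -72/83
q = -177/415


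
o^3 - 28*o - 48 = (o - 6)*(o + 2)*(o + 4)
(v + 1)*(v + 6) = v^2 + 7*v + 6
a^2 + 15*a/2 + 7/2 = (a + 1/2)*(a + 7)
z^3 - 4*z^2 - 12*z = z*(z - 6)*(z + 2)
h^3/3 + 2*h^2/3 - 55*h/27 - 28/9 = (h/3 + 1)*(h - 7/3)*(h + 4/3)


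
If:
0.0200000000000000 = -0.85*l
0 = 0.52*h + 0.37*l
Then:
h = 0.02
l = -0.02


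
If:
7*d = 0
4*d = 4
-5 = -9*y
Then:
No Solution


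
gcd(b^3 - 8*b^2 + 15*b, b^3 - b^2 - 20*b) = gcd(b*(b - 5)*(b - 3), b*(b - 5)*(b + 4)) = b^2 - 5*b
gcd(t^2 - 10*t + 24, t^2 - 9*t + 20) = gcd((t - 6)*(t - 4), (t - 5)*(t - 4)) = t - 4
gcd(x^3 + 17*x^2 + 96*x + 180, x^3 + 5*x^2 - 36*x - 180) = x^2 + 11*x + 30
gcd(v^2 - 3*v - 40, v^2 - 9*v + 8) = v - 8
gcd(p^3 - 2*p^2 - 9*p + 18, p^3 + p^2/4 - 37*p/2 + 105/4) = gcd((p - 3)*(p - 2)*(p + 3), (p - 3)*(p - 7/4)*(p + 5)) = p - 3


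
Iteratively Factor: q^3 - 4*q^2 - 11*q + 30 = (q - 2)*(q^2 - 2*q - 15) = (q - 2)*(q + 3)*(q - 5)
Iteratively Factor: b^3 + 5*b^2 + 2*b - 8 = (b - 1)*(b^2 + 6*b + 8) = (b - 1)*(b + 2)*(b + 4)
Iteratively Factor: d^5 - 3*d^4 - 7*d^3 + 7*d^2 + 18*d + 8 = (d - 4)*(d^4 + d^3 - 3*d^2 - 5*d - 2) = (d - 4)*(d + 1)*(d^3 - 3*d - 2) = (d - 4)*(d + 1)^2*(d^2 - d - 2) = (d - 4)*(d + 1)^3*(d - 2)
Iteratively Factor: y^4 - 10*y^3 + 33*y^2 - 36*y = (y - 3)*(y^3 - 7*y^2 + 12*y) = (y - 3)^2*(y^2 - 4*y) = y*(y - 3)^2*(y - 4)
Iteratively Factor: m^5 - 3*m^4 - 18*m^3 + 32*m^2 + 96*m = (m - 4)*(m^4 + m^3 - 14*m^2 - 24*m) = m*(m - 4)*(m^3 + m^2 - 14*m - 24) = m*(m - 4)*(m + 2)*(m^2 - m - 12) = m*(m - 4)*(m + 2)*(m + 3)*(m - 4)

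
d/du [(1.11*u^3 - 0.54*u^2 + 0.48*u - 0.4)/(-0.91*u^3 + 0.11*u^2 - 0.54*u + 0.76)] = (4.44089209850063e-16*u^5 - 0.3693*u^4 - 0.3252*u^3 + 1.6776*u^2 - 0.7328*u + 0.1488)/(0.8281*u^6 - 0.2002*u^5 + 0.9949*u^4 - 1.502*u^3 + 0.4588*u^2 - 0.8208*u + 0.5776)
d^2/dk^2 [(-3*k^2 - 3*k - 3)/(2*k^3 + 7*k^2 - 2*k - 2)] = 6*(-4*k^6 - 12*k^5 - 78*k^4 - 207*k^3 - 201*k^2 - 12*k - 18)/(8*k^9 + 84*k^8 + 270*k^7 + 151*k^6 - 438*k^5 - 162*k^4 + 184*k^3 + 60*k^2 - 24*k - 8)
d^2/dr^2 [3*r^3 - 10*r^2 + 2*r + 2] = 18*r - 20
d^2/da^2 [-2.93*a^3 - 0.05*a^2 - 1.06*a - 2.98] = -17.58*a - 0.1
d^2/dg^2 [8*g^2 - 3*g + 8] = 16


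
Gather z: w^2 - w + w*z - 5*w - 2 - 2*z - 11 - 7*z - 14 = w^2 - 6*w + z*(w - 9) - 27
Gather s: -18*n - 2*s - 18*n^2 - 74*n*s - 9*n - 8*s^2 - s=-18*n^2 - 27*n - 8*s^2 + s*(-74*n - 3)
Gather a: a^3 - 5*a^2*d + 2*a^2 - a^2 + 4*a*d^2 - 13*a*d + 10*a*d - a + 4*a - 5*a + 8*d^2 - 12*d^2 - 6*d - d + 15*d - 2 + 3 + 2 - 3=a^3 + a^2*(1 - 5*d) + a*(4*d^2 - 3*d - 2) - 4*d^2 + 8*d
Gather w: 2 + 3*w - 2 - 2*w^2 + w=-2*w^2 + 4*w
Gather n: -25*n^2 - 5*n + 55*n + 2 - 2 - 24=-25*n^2 + 50*n - 24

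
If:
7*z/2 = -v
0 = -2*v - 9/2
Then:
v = -9/4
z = 9/14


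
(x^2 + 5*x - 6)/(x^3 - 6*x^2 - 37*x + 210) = (x - 1)/(x^2 - 12*x + 35)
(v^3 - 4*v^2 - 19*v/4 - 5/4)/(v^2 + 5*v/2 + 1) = (2*v^2 - 9*v - 5)/(2*(v + 2))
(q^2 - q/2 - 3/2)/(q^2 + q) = (q - 3/2)/q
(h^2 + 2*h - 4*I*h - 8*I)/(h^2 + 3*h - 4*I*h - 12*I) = (h + 2)/(h + 3)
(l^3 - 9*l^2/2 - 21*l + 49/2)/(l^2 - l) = l - 7/2 - 49/(2*l)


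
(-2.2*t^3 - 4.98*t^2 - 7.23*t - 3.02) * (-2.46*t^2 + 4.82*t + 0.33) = 5.412*t^5 + 1.6468*t^4 - 6.9438*t^3 - 29.0628*t^2 - 16.9423*t - 0.9966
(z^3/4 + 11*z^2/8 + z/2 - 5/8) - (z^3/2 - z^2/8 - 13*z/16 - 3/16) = -z^3/4 + 3*z^2/2 + 21*z/16 - 7/16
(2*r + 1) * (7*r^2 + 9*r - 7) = 14*r^3 + 25*r^2 - 5*r - 7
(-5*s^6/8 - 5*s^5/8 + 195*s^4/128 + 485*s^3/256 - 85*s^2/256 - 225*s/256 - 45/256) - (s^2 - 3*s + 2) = -5*s^6/8 - 5*s^5/8 + 195*s^4/128 + 485*s^3/256 - 341*s^2/256 + 543*s/256 - 557/256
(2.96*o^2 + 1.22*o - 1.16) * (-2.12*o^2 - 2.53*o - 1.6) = -6.2752*o^4 - 10.0752*o^3 - 5.3634*o^2 + 0.9828*o + 1.856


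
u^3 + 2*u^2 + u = u*(u + 1)^2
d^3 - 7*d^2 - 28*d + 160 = (d - 8)*(d - 4)*(d + 5)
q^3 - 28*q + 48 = (q - 4)*(q - 2)*(q + 6)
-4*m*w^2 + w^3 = w^2*(-4*m + w)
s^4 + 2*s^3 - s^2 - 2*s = s*(s - 1)*(s + 1)*(s + 2)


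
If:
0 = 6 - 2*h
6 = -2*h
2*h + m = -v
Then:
No Solution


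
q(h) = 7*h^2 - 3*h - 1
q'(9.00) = 123.00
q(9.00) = 539.00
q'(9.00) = 123.00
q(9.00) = 539.00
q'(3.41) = 44.74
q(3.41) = 70.17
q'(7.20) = 97.80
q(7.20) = 340.28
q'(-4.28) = -62.92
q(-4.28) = 140.07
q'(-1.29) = -21.06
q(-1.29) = 14.52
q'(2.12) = 26.68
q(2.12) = 24.10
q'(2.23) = 28.22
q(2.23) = 27.12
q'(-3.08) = -46.12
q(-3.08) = 74.64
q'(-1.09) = -18.26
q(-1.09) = 10.59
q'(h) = 14*h - 3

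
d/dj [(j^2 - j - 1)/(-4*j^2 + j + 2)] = (-3*j^2 - 4*j - 1)/(16*j^4 - 8*j^3 - 15*j^2 + 4*j + 4)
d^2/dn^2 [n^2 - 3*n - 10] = 2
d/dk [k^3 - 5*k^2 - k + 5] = 3*k^2 - 10*k - 1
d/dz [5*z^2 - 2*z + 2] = 10*z - 2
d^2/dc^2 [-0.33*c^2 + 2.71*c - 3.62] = -0.660000000000000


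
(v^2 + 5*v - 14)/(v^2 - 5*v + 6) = (v + 7)/(v - 3)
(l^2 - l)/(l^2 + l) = (l - 1)/(l + 1)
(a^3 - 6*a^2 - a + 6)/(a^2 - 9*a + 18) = (a^2 - 1)/(a - 3)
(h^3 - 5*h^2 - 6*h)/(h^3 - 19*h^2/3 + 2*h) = 3*(h + 1)/(3*h - 1)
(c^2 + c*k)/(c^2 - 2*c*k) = (c + k)/(c - 2*k)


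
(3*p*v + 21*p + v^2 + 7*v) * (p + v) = 3*p^2*v + 21*p^2 + 4*p*v^2 + 28*p*v + v^3 + 7*v^2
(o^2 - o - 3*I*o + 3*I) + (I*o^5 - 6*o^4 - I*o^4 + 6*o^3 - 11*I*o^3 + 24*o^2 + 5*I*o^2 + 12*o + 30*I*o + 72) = I*o^5 - 6*o^4 - I*o^4 + 6*o^3 - 11*I*o^3 + 25*o^2 + 5*I*o^2 + 11*o + 27*I*o + 72 + 3*I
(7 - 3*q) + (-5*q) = 7 - 8*q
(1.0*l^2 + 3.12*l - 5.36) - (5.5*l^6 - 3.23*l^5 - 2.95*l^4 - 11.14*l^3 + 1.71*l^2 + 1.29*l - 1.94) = -5.5*l^6 + 3.23*l^5 + 2.95*l^4 + 11.14*l^3 - 0.71*l^2 + 1.83*l - 3.42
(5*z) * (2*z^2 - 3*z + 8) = 10*z^3 - 15*z^2 + 40*z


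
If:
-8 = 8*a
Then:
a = -1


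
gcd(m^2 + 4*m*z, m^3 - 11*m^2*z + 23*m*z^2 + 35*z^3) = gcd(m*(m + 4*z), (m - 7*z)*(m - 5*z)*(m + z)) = 1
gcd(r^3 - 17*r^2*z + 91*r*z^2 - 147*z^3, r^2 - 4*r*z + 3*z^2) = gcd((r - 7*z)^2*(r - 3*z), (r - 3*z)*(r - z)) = -r + 3*z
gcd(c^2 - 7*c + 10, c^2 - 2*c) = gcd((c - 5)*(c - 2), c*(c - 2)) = c - 2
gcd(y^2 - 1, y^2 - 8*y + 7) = y - 1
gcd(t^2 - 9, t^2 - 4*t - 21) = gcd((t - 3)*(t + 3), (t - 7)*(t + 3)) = t + 3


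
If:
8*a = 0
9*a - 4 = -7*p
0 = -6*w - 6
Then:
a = 0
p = 4/7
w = -1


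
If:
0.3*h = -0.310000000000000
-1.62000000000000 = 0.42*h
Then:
No Solution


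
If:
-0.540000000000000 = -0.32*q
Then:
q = 1.69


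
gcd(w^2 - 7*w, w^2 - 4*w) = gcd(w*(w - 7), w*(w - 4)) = w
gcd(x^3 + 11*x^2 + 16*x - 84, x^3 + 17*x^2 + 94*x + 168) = x^2 + 13*x + 42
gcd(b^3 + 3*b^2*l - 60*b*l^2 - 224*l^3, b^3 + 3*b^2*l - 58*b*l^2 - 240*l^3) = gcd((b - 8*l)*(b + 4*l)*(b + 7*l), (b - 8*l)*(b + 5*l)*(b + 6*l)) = b - 8*l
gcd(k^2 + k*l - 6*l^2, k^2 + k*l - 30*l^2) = 1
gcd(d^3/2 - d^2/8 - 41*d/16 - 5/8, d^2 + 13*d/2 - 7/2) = 1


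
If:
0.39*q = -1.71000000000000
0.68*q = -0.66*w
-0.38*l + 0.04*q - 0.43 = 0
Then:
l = -1.59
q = -4.38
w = 4.52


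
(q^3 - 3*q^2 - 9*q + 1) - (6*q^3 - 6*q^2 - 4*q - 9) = -5*q^3 + 3*q^2 - 5*q + 10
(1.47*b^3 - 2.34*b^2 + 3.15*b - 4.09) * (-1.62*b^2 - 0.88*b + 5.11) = -2.3814*b^5 + 2.4972*b^4 + 4.4679*b^3 - 8.1036*b^2 + 19.6957*b - 20.8999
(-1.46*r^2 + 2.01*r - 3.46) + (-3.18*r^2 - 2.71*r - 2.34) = -4.64*r^2 - 0.7*r - 5.8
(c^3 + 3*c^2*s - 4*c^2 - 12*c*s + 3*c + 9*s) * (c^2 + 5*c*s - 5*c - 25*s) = c^5 + 8*c^4*s - 9*c^4 + 15*c^3*s^2 - 72*c^3*s + 23*c^3 - 135*c^2*s^2 + 184*c^2*s - 15*c^2 + 345*c*s^2 - 120*c*s - 225*s^2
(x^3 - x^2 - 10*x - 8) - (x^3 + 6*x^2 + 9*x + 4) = -7*x^2 - 19*x - 12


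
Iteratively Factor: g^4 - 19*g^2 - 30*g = (g + 2)*(g^3 - 2*g^2 - 15*g) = (g - 5)*(g + 2)*(g^2 + 3*g) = (g - 5)*(g + 2)*(g + 3)*(g)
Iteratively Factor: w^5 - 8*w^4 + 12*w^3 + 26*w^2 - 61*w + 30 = (w - 1)*(w^4 - 7*w^3 + 5*w^2 + 31*w - 30) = (w - 5)*(w - 1)*(w^3 - 2*w^2 - 5*w + 6) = (w - 5)*(w - 3)*(w - 1)*(w^2 + w - 2) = (w - 5)*(w - 3)*(w - 1)*(w + 2)*(w - 1)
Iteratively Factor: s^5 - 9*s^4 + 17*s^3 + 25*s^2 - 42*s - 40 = (s - 4)*(s^4 - 5*s^3 - 3*s^2 + 13*s + 10) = (s - 4)*(s + 1)*(s^3 - 6*s^2 + 3*s + 10) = (s - 4)*(s - 2)*(s + 1)*(s^2 - 4*s - 5) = (s - 5)*(s - 4)*(s - 2)*(s + 1)*(s + 1)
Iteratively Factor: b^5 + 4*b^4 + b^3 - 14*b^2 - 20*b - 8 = (b + 2)*(b^4 + 2*b^3 - 3*b^2 - 8*b - 4) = (b + 2)^2*(b^3 - 3*b - 2) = (b + 1)*(b + 2)^2*(b^2 - b - 2) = (b + 1)^2*(b + 2)^2*(b - 2)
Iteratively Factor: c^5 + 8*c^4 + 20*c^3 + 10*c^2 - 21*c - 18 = (c + 2)*(c^4 + 6*c^3 + 8*c^2 - 6*c - 9) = (c + 1)*(c + 2)*(c^3 + 5*c^2 + 3*c - 9) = (c + 1)*(c + 2)*(c + 3)*(c^2 + 2*c - 3) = (c - 1)*(c + 1)*(c + 2)*(c + 3)*(c + 3)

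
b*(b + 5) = b^2 + 5*b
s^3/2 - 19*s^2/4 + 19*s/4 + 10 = (s/2 + 1/2)*(s - 8)*(s - 5/2)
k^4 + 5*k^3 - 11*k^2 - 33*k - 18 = (k - 3)*(k + 1)^2*(k + 6)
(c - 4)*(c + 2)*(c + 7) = c^3 + 5*c^2 - 22*c - 56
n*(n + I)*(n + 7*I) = n^3 + 8*I*n^2 - 7*n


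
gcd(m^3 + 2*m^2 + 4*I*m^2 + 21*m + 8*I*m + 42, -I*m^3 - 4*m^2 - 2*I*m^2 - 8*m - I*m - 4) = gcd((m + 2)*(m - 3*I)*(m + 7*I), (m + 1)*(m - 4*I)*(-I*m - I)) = 1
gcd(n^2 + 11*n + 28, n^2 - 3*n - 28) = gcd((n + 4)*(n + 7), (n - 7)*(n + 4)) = n + 4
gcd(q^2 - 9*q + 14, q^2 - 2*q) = q - 2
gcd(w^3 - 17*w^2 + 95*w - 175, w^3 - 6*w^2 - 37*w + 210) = w^2 - 12*w + 35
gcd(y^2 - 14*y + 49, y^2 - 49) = y - 7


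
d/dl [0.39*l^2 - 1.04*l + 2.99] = 0.78*l - 1.04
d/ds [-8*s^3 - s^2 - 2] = 2*s*(-12*s - 1)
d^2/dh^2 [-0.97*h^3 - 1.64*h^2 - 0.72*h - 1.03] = -5.82*h - 3.28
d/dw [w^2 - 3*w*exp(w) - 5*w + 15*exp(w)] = -3*w*exp(w) + 2*w + 12*exp(w) - 5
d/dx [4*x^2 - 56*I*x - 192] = 8*x - 56*I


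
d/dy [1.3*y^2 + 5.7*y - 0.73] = 2.6*y + 5.7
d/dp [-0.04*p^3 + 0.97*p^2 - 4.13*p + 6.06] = -0.12*p^2 + 1.94*p - 4.13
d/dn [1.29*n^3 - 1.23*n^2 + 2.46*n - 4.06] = 3.87*n^2 - 2.46*n + 2.46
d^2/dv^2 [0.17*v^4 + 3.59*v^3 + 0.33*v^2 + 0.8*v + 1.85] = 2.04*v^2 + 21.54*v + 0.66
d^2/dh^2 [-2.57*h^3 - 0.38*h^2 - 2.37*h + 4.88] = -15.42*h - 0.76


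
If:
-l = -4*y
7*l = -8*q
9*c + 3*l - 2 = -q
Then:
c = 2/9 - 17*y/18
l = 4*y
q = -7*y/2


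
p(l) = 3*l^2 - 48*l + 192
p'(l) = 6*l - 48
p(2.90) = 78.03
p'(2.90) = -30.60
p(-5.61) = 555.70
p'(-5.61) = -81.66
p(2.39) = 94.42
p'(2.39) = -33.66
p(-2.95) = 359.71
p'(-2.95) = -65.70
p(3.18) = 69.70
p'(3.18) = -28.92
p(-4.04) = 434.88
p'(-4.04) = -72.24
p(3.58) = 58.61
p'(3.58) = -26.52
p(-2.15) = 309.07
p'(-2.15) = -60.90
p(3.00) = 75.00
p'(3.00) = -30.00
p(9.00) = 3.00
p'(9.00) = 6.00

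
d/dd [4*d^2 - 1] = 8*d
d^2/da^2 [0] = 0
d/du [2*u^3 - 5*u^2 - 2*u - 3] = 6*u^2 - 10*u - 2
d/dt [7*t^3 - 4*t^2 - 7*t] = 21*t^2 - 8*t - 7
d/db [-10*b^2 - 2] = -20*b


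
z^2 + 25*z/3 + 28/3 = (z + 4/3)*(z + 7)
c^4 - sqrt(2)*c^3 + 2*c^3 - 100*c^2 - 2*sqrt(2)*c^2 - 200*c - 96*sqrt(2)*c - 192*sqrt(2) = (c + 2)*(c - 8*sqrt(2))*(c + sqrt(2))*(c + 6*sqrt(2))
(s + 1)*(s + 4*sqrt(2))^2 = s^3 + s^2 + 8*sqrt(2)*s^2 + 8*sqrt(2)*s + 32*s + 32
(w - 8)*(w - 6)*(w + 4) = w^3 - 10*w^2 - 8*w + 192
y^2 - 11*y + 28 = (y - 7)*(y - 4)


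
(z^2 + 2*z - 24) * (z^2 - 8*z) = z^4 - 6*z^3 - 40*z^2 + 192*z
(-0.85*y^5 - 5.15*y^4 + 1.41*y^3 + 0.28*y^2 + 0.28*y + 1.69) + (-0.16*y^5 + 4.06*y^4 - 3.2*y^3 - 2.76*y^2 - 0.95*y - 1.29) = -1.01*y^5 - 1.09*y^4 - 1.79*y^3 - 2.48*y^2 - 0.67*y + 0.4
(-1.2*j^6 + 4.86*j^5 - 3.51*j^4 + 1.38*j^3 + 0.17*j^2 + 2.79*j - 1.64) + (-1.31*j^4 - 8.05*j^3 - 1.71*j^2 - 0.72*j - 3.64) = -1.2*j^6 + 4.86*j^5 - 4.82*j^4 - 6.67*j^3 - 1.54*j^2 + 2.07*j - 5.28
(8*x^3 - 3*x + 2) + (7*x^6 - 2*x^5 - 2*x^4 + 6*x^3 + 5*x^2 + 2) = 7*x^6 - 2*x^5 - 2*x^4 + 14*x^3 + 5*x^2 - 3*x + 4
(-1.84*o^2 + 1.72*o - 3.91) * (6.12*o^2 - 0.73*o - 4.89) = -11.2608*o^4 + 11.8696*o^3 - 16.1872*o^2 - 5.5565*o + 19.1199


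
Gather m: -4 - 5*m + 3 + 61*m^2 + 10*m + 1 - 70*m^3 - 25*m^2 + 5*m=-70*m^3 + 36*m^2 + 10*m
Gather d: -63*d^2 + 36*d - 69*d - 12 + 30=-63*d^2 - 33*d + 18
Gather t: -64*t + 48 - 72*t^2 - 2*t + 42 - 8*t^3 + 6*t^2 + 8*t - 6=-8*t^3 - 66*t^2 - 58*t + 84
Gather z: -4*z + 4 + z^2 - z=z^2 - 5*z + 4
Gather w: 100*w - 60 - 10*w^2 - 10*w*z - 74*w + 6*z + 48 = -10*w^2 + w*(26 - 10*z) + 6*z - 12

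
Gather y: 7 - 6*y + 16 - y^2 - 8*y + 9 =-y^2 - 14*y + 32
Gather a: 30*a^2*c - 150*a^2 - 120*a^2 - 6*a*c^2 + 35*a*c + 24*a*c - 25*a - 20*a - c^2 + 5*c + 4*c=a^2*(30*c - 270) + a*(-6*c^2 + 59*c - 45) - c^2 + 9*c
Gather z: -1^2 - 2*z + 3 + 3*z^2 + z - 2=3*z^2 - z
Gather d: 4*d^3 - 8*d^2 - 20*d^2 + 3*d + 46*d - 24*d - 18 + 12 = 4*d^3 - 28*d^2 + 25*d - 6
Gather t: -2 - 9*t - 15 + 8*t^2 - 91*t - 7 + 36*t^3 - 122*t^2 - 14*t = 36*t^3 - 114*t^2 - 114*t - 24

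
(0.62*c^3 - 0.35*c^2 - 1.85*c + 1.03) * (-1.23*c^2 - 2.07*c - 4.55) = -0.7626*c^5 - 0.8529*c^4 + 0.179*c^3 + 4.1551*c^2 + 6.2854*c - 4.6865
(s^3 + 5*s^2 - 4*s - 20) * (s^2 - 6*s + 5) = s^5 - s^4 - 29*s^3 + 29*s^2 + 100*s - 100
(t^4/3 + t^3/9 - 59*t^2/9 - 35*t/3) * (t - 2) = t^5/3 - 5*t^4/9 - 61*t^3/9 + 13*t^2/9 + 70*t/3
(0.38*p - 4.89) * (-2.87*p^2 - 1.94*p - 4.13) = -1.0906*p^3 + 13.2971*p^2 + 7.9172*p + 20.1957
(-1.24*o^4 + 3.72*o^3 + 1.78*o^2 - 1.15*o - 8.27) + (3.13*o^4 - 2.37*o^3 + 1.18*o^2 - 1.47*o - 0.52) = 1.89*o^4 + 1.35*o^3 + 2.96*o^2 - 2.62*o - 8.79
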